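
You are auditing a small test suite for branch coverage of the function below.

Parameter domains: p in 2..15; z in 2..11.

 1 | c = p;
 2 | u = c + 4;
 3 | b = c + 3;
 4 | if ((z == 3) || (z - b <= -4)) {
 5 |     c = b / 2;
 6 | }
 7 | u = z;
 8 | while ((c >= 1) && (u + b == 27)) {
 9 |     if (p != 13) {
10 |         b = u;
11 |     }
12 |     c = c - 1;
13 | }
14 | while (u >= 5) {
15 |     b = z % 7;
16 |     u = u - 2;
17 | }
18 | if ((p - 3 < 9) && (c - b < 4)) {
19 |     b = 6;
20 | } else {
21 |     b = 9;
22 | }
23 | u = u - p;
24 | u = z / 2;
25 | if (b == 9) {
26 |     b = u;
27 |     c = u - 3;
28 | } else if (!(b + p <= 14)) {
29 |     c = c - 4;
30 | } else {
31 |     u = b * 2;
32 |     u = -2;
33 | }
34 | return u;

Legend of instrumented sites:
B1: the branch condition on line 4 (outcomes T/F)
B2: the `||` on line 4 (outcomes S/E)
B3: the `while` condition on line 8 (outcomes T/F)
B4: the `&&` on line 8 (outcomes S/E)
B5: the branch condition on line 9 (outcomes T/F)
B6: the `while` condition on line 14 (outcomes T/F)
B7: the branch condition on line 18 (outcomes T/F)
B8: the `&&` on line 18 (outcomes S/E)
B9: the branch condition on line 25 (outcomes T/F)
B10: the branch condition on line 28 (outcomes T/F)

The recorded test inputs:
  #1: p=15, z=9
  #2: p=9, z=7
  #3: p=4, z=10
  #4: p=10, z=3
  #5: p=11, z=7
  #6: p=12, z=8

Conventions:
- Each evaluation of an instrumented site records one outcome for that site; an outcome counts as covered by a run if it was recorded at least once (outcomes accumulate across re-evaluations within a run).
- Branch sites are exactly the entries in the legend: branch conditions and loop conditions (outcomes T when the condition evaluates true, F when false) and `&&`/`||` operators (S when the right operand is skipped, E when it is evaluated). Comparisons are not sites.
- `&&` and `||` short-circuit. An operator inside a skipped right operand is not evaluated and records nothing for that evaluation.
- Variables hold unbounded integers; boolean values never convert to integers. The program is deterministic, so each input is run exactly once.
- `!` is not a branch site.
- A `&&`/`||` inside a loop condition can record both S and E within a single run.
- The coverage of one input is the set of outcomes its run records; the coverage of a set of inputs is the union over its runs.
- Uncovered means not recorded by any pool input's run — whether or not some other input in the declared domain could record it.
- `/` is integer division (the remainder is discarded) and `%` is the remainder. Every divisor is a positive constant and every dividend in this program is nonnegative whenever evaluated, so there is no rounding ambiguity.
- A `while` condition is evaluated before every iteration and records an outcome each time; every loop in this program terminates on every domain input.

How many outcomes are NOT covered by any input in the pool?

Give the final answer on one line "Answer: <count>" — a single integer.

test 1 (p=15, z=9) fires B2->E, B1->T, B4->E, B3->T, B5->T, B4->E, B3->F, B6->T, B6->T, B6->T, B6->F, B8->S, B7->F, B9->T; hits B1=T, B2=E, B3=T, B3=F, B4=E, B5=T, B6=T, B6=F, B7=F, B8=S, B9=T
test 2 (p=9, z=7) fires B2->E, B1->T, B4->E, B3->F, B6->T, B6->T, B6->F, B8->E, B7->F, B9->T; hits B1=T, B2=E, B3=F, B4=E, B6=T, B6=F, B7=F, B8=E, B9=T
test 3 (p=4, z=10) fires B2->E, B1->F, B4->E, B3->F, B6->T, B6->T, B6->T, B6->F, B8->E, B7->T, B9->F, B10->F; hits B1=F, B2=E, B3=F, B4=E, B6=T, B6=F, B7=T, B8=E, B9=F, B10=F
test 4 (p=10, z=3) fires B2->S, B1->T, B4->E, B3->F, B6->F, B8->E, B7->T, B9->F, B10->T; hits B1=T, B2=S, B3=F, B4=E, B6=F, B7=T, B8=E, B9=F, B10=T
test 5 (p=11, z=7) fires B2->E, B1->T, B4->E, B3->F, B6->T, B6->T, B6->F, B8->E, B7->F, B9->T; hits B1=T, B2=E, B3=F, B4=E, B6=T, B6=F, B7=F, B8=E, B9=T
test 6 (p=12, z=8) fires B2->E, B1->T, B4->E, B3->F, B6->T, B6->T, B6->F, B8->S, B7->F, B9->T; hits B1=T, B2=E, B3=F, B4=E, B6=T, B6=F, B7=F, B8=S, B9=T
union over the pool: B1=T, B1=F, B2=S, B2=E, B3=T, B3=F, B4=E, B5=T, B6=T, B6=F, B7=T, B7=F, B8=S, B8=E, B9=T, B9=F, B10=T, B10=F
uncovered (2 of 20): B4=S, B5=F

Answer: 2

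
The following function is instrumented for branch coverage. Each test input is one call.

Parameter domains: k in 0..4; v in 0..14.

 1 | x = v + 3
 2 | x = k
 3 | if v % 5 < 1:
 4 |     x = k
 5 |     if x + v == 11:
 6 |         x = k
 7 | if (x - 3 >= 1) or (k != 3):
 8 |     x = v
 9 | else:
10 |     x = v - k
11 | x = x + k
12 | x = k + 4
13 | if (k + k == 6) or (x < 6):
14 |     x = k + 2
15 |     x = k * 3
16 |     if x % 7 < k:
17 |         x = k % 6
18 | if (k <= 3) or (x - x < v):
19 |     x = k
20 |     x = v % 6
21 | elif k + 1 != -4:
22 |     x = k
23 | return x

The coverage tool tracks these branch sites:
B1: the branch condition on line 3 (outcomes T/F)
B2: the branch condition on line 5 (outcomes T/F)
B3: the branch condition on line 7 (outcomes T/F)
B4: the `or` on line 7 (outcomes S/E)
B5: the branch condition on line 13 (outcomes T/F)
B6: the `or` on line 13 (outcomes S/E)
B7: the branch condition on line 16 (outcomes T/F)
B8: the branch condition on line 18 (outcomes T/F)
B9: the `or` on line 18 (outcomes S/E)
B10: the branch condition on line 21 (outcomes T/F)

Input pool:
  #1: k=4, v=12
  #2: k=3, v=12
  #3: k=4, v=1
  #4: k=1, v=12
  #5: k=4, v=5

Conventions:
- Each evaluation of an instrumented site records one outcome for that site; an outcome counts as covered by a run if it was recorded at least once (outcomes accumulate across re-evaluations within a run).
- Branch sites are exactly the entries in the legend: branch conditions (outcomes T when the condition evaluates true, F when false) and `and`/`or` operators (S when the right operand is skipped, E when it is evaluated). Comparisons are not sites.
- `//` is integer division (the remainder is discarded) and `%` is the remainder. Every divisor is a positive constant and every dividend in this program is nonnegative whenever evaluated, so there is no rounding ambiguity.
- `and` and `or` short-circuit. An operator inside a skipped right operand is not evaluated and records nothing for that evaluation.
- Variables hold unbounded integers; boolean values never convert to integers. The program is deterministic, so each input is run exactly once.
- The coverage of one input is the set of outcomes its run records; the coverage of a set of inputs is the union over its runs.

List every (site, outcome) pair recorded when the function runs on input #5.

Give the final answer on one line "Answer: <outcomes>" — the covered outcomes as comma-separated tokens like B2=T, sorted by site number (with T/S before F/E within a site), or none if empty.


Tracing the run of input #5 (k=4, v=5):
  B1->T, B2->F, B4->S, B3->T, B6->E, B5->F, B9->E, B8->T
distinct outcomes covered: B1=T, B2=F, B3=T, B4=S, B5=F, B6=E, B8=T, B9=E
Answer: B1=T, B2=F, B3=T, B4=S, B5=F, B6=E, B8=T, B9=E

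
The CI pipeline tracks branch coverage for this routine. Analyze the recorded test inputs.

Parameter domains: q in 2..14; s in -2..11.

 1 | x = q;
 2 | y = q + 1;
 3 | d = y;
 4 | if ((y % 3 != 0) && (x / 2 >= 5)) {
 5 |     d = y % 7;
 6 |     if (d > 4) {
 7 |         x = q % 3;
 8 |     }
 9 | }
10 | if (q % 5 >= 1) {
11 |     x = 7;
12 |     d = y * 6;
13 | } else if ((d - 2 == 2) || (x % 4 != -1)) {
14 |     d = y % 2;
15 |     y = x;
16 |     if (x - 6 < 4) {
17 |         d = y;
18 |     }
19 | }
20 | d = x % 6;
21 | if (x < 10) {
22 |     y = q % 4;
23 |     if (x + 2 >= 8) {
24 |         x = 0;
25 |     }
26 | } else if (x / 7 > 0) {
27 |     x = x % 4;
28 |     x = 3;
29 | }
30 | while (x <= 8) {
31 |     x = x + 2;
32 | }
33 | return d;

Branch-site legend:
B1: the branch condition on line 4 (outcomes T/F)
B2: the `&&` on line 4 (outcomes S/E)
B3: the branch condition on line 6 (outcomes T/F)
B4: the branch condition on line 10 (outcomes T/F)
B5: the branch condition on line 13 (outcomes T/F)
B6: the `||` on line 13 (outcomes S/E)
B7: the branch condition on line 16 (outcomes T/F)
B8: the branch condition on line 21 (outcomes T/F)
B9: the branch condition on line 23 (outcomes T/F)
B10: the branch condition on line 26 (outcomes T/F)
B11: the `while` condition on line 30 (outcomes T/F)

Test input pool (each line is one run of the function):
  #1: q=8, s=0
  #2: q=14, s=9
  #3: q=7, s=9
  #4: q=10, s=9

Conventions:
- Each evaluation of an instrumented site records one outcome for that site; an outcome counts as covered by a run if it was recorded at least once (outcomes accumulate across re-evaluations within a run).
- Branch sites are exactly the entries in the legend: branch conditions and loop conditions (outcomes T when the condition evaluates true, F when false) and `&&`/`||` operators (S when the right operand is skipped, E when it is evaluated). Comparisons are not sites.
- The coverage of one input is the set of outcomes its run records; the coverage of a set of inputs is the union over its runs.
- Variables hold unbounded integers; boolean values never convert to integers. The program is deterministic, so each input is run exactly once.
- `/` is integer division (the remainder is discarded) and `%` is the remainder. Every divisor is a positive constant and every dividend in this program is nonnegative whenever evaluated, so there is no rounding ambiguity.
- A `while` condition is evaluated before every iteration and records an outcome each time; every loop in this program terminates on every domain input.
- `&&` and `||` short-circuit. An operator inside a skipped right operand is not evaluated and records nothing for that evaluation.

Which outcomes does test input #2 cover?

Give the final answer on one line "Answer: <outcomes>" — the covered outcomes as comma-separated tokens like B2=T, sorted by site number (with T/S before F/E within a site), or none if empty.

Tracing the run of input #2 (q=14, s=9):
  B2->S, B1->F, B4->T, B8->T, B9->T, B11->T, B11->T, B11->T, B11->T, B11->T
  B11->F
as a set, this run covers: B1=F, B2=S, B4=T, B8=T, B9=T, B11=T, B11=F

Answer: B1=F, B2=S, B4=T, B8=T, B9=T, B11=T, B11=F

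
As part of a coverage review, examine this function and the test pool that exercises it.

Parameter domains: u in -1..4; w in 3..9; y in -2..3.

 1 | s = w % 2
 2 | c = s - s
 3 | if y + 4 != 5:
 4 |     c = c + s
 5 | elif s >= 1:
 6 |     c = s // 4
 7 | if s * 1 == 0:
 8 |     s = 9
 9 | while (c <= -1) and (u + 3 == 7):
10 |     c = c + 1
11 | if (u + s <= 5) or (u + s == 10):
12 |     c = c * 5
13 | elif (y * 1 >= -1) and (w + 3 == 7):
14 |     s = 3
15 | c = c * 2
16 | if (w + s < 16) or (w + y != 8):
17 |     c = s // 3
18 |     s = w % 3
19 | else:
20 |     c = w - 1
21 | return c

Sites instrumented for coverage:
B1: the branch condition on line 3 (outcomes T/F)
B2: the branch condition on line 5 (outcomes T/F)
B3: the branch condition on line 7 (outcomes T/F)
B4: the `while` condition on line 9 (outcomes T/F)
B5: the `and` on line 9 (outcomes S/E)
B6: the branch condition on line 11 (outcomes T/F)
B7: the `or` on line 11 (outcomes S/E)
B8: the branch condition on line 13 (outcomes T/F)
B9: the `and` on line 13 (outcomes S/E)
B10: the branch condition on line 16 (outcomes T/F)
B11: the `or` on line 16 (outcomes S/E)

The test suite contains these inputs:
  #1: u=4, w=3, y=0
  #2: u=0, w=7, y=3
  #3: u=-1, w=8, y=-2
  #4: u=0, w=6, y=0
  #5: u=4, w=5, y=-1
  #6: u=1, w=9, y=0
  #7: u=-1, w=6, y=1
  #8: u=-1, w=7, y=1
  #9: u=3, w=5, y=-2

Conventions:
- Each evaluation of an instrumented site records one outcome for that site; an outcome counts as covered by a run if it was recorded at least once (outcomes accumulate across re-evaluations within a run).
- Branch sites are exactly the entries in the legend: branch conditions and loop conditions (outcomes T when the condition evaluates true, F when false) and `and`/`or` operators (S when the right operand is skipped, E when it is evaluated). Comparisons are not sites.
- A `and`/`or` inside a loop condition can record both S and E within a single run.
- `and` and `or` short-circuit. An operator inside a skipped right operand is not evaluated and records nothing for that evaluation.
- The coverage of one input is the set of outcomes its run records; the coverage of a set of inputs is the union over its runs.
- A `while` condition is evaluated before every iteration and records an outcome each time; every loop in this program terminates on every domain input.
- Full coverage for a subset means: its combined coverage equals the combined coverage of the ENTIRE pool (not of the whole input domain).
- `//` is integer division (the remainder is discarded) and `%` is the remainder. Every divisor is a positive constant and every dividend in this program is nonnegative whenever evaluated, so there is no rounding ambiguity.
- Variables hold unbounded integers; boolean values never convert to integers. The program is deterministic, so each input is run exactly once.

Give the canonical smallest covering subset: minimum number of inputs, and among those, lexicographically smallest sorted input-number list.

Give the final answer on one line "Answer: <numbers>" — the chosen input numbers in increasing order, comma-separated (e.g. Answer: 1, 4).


#1 (u=4, w=3, y=0) -> covered: B1=T, B3=F, B4=F, B5=S, B6=T, B7=S, B10=T, B11=S
#2 (u=0, w=7, y=3) -> covered: B1=T, B3=F, B4=F, B5=S, B6=T, B7=S, B10=T, B11=S
#3 (u=-1, w=8, y=-2) -> covered: B1=T, B3=T, B4=F, B5=S, B6=F, B7=E, B8=F, B9=S, B10=T, B11=E
#4 (u=0, w=6, y=0) -> covered: B1=T, B3=T, B4=F, B5=S, B6=F, B7=E, B8=F, B9=E, B10=T, B11=S
#5 (u=4, w=5, y=-1) -> covered: B1=T, B3=F, B4=F, B5=S, B6=T, B7=S, B10=T, B11=S
#6 (u=1, w=9, y=0) -> covered: B1=T, B3=F, B4=F, B5=S, B6=T, B7=S, B10=T, B11=S
#7 (u=-1, w=6, y=1) -> covered: B1=F, B2=F, B3=T, B4=F, B5=S, B6=F, B7=E, B8=F, B9=E, B10=T, B11=S
#8 (u=-1, w=7, y=1) -> covered: B1=F, B2=T, B3=F, B4=F, B5=S, B6=T, B7=S, B10=T, B11=S
#9 (u=3, w=5, y=-2) -> covered: B1=T, B3=F, B4=F, B5=S, B6=T, B7=S, B10=T, B11=S
pool-wide coverage (18 outcomes): B1=T, B1=F, B2=T, B2=F, B3=T, B3=F, B4=F, B5=S, B6=T, B6=F, B7=S, B7=E, B8=F, B9=S, B9=E, B10=T, B11=S, B11=E
size 1 is not enough: best union over all size-1 subsets is 11/18
size 2 is not enough: best union over all size-2 subsets is 16/18
at size 3, {3, 7, 8} reaches all 18 outcomes; every lexicographically earlier size-3 subset fails
Answer: 3, 7, 8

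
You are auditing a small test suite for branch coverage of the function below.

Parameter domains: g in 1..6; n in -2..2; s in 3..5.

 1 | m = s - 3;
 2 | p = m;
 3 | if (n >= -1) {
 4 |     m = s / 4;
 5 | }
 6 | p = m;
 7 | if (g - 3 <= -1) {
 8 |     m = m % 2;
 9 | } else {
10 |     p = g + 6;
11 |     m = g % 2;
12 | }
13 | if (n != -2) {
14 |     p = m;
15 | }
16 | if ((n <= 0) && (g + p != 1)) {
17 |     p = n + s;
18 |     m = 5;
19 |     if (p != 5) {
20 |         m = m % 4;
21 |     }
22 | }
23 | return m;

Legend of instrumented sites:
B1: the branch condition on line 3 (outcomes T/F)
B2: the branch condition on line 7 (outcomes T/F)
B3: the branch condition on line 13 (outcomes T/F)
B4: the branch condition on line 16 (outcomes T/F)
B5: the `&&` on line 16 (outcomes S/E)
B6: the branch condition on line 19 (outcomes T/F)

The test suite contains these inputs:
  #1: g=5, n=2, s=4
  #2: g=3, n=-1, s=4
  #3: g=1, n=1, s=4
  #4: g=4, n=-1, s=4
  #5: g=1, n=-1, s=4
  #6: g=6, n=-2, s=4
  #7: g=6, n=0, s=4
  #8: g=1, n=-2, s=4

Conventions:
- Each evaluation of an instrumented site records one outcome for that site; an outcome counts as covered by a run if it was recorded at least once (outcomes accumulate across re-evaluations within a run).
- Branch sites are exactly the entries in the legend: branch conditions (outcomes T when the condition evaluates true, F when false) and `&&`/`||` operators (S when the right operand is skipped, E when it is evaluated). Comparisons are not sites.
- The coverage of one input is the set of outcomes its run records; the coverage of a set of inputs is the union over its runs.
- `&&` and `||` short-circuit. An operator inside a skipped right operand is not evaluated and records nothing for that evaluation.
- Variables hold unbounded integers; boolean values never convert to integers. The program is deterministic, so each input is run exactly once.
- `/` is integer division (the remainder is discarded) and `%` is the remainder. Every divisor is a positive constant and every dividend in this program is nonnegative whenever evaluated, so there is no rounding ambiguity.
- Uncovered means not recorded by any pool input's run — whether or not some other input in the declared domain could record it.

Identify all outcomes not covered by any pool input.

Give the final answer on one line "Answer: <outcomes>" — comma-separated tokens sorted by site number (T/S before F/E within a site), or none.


input #1 (g=5, n=2, s=4): events B1->T, B2->F, B3->T, B5->S, B4->F; covers B1=T, B2=F, B3=T, B4=F, B5=S
input #2 (g=3, n=-1, s=4): events B1->T, B2->F, B3->T, B5->E, B4->T, B6->T; covers B1=T, B2=F, B3=T, B4=T, B5=E, B6=T
input #3 (g=1, n=1, s=4): events B1->T, B2->T, B3->T, B5->S, B4->F; covers B1=T, B2=T, B3=T, B4=F, B5=S
input #4 (g=4, n=-1, s=4): events B1->T, B2->F, B3->T, B5->E, B4->T, B6->T; covers B1=T, B2=F, B3=T, B4=T, B5=E, B6=T
input #5 (g=1, n=-1, s=4): events B1->T, B2->T, B3->T, B5->E, B4->T, B6->T; covers B1=T, B2=T, B3=T, B4=T, B5=E, B6=T
input #6 (g=6, n=-2, s=4): events B1->F, B2->F, B3->F, B5->E, B4->T, B6->T; covers B1=F, B2=F, B3=F, B4=T, B5=E, B6=T
input #7 (g=6, n=0, s=4): events B1->T, B2->F, B3->T, B5->E, B4->T, B6->T; covers B1=T, B2=F, B3=T, B4=T, B5=E, B6=T
input #8 (g=1, n=-2, s=4): events B1->F, B2->T, B3->F, B5->E, B4->T, B6->T; covers B1=F, B2=T, B3=F, B4=T, B5=E, B6=T
union over the pool: B1=T, B1=F, B2=T, B2=F, B3=T, B3=F, B4=T, B4=F, B5=S, B5=E, B6=T
uncovered (1 of 12): B6=F
Answer: B6=F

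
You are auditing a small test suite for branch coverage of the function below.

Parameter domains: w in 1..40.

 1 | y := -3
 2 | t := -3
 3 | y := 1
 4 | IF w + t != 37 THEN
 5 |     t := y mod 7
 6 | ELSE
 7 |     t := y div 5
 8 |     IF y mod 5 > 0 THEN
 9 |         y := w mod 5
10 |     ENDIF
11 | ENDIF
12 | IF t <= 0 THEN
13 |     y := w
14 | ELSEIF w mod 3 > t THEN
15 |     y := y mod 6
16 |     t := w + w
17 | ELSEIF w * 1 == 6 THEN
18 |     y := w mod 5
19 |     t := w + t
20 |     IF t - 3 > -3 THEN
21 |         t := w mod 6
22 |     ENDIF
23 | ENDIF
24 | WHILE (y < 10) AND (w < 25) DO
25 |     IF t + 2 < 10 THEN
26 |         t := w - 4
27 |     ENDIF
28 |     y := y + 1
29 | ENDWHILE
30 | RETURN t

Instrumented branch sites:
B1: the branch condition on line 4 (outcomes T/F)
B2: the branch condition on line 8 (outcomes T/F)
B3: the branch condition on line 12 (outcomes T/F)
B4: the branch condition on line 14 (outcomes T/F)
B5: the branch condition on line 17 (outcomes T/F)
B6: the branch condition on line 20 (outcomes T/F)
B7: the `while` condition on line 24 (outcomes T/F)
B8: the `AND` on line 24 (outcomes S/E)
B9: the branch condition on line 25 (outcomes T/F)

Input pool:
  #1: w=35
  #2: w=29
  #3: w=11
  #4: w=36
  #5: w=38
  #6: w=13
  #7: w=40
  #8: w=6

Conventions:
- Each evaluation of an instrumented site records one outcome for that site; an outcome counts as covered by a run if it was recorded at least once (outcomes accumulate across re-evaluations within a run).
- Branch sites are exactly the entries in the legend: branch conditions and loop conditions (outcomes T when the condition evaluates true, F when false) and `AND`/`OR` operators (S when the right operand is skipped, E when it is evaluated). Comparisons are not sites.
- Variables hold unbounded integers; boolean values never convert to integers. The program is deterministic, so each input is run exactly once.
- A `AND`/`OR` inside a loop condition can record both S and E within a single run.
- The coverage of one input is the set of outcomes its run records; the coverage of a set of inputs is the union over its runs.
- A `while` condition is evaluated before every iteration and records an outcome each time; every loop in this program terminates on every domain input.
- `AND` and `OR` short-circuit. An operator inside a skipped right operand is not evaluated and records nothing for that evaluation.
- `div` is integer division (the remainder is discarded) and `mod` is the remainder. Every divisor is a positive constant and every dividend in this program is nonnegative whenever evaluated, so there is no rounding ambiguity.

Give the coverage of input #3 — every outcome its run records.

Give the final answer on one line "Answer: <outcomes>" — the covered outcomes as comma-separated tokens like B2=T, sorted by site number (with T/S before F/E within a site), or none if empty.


Event log for input #3 (w=11):
  B1->T, B3->F, B4->T, B8->E, B7->T, B9->F, B8->E, B7->T, B9->F, B8->E
  B7->T, B9->F, B8->E, B7->T, B9->F, B8->E, B7->T, B9->F, B8->E, B7->T
  B9->F, B8->E, B7->T, B9->F, B8->E, B7->T, B9->F, B8->E, B7->T, B9->F
  B8->S, B7->F
collecting distinct outcomes: B1=T, B3=F, B4=T, B7=T, B7=F, B8=S, B8=E, B9=F
Answer: B1=T, B3=F, B4=T, B7=T, B7=F, B8=S, B8=E, B9=F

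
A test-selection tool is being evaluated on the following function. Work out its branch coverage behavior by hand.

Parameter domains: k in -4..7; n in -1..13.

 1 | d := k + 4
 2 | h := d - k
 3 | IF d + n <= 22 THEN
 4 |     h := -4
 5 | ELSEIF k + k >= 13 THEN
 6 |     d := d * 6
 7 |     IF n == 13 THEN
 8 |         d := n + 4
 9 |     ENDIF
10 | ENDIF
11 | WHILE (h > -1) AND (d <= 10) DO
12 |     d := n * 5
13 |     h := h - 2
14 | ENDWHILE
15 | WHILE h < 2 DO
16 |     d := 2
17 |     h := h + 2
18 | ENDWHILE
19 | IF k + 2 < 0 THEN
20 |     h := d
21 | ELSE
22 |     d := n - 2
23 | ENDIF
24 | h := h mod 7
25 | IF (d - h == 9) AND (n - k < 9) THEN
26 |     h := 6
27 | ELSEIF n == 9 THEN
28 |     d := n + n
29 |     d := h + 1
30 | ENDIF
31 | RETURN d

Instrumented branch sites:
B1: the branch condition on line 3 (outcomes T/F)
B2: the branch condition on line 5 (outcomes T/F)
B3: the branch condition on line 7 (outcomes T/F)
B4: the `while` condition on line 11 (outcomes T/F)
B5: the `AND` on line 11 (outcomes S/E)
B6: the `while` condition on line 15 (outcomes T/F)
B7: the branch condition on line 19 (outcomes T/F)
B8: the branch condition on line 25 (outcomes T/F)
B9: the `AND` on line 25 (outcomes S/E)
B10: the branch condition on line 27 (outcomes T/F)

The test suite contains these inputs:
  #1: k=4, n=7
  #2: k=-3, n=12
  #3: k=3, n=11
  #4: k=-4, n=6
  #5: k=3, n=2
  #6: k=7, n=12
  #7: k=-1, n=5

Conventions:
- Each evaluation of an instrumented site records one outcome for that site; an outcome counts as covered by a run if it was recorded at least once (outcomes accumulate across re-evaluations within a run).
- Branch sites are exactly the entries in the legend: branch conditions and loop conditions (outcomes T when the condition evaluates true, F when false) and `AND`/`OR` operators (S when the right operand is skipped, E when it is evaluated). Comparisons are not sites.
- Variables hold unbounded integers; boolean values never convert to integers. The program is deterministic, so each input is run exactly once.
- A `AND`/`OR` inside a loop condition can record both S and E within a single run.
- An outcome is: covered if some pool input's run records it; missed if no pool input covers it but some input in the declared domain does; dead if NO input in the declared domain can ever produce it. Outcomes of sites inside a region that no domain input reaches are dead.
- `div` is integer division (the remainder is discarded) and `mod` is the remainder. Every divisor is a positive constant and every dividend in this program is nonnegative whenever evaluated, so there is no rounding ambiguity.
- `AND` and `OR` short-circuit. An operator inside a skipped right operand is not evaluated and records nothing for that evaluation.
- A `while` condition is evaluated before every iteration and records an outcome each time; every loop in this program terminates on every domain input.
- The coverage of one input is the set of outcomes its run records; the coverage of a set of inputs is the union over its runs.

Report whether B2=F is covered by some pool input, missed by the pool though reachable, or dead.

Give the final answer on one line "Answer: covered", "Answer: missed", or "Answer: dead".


no pool input records B2=F
but domain input (k=6, n=13) does record it -> reachable, so missed
Answer: missed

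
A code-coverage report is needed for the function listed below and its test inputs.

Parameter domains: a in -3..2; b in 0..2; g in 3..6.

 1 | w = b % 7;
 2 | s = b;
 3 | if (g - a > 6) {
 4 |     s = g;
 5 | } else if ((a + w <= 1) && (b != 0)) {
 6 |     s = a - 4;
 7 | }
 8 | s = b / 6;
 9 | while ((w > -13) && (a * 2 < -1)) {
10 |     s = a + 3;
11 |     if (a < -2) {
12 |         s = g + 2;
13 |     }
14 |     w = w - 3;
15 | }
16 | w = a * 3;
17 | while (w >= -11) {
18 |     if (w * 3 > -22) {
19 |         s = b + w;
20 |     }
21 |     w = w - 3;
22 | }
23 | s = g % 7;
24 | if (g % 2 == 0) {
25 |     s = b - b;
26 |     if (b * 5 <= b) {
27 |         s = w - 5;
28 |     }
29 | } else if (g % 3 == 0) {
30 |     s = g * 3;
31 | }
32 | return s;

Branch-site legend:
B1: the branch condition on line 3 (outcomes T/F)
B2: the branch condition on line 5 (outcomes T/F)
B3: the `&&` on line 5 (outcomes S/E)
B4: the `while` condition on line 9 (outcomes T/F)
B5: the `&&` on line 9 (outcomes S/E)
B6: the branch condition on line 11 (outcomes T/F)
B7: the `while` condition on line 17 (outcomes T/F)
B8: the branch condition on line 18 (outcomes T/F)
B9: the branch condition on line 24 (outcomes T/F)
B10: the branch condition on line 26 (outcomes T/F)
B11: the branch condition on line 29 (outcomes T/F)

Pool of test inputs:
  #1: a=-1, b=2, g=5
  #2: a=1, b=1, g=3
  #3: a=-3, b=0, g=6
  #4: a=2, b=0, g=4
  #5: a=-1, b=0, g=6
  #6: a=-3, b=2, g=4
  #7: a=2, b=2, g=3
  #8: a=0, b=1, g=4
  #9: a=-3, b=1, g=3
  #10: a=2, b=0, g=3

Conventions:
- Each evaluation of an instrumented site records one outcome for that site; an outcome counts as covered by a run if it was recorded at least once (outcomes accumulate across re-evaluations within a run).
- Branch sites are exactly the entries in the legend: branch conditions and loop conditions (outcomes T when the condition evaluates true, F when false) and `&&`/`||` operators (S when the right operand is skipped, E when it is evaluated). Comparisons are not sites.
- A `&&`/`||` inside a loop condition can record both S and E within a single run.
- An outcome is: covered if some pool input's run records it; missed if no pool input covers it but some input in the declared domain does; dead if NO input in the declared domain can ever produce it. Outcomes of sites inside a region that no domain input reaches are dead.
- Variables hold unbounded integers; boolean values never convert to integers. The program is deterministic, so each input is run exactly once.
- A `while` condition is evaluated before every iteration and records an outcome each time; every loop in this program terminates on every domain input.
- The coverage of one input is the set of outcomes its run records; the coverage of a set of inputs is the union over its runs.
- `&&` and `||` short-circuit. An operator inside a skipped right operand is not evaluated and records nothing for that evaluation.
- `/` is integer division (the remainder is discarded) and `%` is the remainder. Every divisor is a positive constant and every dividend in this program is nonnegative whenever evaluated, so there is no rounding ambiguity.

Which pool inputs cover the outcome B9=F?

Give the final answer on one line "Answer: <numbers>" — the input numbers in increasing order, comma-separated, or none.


input #1 (a=-1, b=2, g=5): hits B9=F
input #2 (a=1, b=1, g=3): hits B9=F
input #3 (a=-3, b=0, g=6): never hits B9=F
input #4 (a=2, b=0, g=4): never hits B9=F
input #5 (a=-1, b=0, g=6): never hits B9=F
input #6 (a=-3, b=2, g=4): never hits B9=F
input #7 (a=2, b=2, g=3): hits B9=F
input #8 (a=0, b=1, g=4): never hits B9=F
input #9 (a=-3, b=1, g=3): hits B9=F
input #10 (a=2, b=0, g=3): hits B9=F
Answer: 1, 2, 7, 9, 10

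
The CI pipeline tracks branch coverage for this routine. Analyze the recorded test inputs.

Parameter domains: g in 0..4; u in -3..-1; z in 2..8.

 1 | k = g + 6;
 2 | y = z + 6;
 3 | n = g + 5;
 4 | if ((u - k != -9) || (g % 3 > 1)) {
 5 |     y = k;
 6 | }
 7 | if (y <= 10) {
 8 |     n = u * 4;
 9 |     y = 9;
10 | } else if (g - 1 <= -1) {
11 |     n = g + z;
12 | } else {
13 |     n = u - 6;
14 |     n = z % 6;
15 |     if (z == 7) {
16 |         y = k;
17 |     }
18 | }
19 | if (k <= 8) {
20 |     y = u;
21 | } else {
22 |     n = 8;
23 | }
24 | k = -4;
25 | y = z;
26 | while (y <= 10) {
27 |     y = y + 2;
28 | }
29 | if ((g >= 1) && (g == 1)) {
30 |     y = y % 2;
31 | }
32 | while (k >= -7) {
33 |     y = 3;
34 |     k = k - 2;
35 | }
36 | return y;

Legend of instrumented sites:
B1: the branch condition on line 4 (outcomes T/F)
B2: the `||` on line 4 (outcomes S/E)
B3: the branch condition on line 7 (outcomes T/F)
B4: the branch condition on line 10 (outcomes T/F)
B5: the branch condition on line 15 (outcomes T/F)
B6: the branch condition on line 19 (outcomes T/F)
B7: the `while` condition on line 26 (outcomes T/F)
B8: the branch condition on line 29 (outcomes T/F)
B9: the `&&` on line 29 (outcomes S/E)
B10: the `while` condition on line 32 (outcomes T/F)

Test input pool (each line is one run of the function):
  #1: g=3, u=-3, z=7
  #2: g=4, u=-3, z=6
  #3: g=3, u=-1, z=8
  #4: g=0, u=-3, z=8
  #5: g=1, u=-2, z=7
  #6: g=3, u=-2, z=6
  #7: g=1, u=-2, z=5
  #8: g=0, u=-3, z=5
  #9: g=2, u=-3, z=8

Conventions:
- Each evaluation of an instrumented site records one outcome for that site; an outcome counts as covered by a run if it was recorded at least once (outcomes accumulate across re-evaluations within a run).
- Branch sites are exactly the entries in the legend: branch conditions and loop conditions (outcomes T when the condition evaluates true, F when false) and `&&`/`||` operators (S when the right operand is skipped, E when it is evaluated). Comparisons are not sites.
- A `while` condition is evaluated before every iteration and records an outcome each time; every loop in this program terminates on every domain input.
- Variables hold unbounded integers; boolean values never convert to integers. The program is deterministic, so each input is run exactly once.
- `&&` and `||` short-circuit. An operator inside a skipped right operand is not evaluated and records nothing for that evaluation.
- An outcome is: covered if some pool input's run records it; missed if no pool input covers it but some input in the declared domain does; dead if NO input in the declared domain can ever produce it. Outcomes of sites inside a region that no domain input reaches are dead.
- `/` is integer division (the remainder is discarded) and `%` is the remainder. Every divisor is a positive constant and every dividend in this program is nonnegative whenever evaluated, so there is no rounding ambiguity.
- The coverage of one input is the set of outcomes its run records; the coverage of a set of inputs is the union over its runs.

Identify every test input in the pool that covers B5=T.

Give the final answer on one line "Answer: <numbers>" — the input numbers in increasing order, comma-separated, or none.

input #1 (g=3, u=-3, z=7): never hits B5=T
input #2 (g=4, u=-3, z=6): never hits B5=T
input #3 (g=3, u=-1, z=8): never hits B5=T
input #4 (g=0, u=-3, z=8): never hits B5=T
input #5 (g=1, u=-2, z=7): hits B5=T
input #6 (g=3, u=-2, z=6): never hits B5=T
input #7 (g=1, u=-2, z=5): never hits B5=T
input #8 (g=0, u=-3, z=5): never hits B5=T
input #9 (g=2, u=-3, z=8): never hits B5=T

Answer: 5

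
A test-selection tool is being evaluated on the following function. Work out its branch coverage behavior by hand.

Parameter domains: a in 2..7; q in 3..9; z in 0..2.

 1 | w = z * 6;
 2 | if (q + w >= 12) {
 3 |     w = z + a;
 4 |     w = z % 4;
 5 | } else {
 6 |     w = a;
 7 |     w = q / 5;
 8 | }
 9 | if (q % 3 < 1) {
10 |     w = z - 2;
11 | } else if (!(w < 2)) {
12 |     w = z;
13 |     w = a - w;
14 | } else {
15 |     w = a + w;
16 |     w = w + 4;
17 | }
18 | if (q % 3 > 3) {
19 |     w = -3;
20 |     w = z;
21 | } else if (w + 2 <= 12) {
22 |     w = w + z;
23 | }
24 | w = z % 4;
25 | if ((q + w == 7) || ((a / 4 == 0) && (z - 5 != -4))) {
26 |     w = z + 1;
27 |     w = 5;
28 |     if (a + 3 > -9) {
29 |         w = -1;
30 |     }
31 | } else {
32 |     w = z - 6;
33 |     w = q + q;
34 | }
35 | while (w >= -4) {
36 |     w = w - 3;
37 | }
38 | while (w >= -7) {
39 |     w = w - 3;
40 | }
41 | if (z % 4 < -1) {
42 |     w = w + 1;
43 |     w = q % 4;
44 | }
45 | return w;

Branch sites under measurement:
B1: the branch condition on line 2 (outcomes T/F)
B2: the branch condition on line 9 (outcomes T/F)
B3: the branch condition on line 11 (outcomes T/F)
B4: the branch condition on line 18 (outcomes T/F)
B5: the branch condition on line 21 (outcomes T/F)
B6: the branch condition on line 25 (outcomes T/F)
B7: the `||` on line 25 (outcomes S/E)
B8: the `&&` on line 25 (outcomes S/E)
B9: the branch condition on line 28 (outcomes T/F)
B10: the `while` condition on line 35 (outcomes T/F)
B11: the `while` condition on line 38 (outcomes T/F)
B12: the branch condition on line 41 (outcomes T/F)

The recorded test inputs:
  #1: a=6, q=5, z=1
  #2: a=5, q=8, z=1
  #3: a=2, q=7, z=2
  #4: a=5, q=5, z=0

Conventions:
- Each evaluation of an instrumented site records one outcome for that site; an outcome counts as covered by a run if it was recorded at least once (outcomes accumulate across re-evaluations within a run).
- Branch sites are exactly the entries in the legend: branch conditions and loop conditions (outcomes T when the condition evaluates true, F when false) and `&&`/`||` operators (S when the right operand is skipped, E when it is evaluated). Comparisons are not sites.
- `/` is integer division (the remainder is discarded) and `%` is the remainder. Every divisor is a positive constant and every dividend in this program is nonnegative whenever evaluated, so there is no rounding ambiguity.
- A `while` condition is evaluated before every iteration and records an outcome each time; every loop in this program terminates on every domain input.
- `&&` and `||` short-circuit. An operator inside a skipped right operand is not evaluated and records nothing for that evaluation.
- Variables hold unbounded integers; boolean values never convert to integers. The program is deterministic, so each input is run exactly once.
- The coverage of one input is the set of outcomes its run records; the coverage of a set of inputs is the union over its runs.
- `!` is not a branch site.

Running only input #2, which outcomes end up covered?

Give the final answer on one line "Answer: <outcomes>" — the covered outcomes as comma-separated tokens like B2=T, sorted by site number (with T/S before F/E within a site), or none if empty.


Tracing the run of input #2 (a=5, q=8, z=1):
  B1->T, B2->F, B3->F, B4->F, B5->T, B7->E, B8->S, B6->F, B10->T, B10->T
  B10->T, B10->T, B10->T, B10->T, B10->T, B10->F, B11->T, B11->F, B12->F
distinct outcomes covered: B1=T, B2=F, B3=F, B4=F, B5=T, B6=F, B7=E, B8=S, B10=T, B10=F, B11=T, B11=F, B12=F
Answer: B1=T, B2=F, B3=F, B4=F, B5=T, B6=F, B7=E, B8=S, B10=T, B10=F, B11=T, B11=F, B12=F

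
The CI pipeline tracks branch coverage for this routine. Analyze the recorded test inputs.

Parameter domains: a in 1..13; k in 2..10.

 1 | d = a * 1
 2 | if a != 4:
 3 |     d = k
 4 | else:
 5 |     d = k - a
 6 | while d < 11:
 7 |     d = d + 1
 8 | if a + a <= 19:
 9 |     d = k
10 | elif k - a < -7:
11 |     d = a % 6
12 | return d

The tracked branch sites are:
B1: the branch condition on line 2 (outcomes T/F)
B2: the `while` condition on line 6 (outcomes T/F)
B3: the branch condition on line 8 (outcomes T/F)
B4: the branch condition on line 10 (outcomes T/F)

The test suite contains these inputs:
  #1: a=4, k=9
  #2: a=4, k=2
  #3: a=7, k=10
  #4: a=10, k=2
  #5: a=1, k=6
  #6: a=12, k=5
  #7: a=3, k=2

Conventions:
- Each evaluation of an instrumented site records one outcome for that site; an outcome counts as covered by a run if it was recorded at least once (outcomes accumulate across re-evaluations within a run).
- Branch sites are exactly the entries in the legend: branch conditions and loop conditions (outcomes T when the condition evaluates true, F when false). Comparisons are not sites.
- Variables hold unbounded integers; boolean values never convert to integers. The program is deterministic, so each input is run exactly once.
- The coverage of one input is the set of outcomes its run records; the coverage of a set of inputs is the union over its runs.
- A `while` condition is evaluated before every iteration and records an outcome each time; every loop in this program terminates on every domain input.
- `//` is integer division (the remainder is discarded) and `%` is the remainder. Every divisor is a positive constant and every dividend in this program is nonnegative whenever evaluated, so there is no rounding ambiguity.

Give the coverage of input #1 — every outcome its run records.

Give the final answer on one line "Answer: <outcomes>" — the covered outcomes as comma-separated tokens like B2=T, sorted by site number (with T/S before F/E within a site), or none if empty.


Simulating input #1 (a=4, k=9) step by step:
  B1->F, B2->T, B2->T, B2->T, B2->T, B2->T, B2->T, B2->F, B3->T
collecting distinct outcomes: B1=F, B2=T, B2=F, B3=T
Answer: B1=F, B2=T, B2=F, B3=T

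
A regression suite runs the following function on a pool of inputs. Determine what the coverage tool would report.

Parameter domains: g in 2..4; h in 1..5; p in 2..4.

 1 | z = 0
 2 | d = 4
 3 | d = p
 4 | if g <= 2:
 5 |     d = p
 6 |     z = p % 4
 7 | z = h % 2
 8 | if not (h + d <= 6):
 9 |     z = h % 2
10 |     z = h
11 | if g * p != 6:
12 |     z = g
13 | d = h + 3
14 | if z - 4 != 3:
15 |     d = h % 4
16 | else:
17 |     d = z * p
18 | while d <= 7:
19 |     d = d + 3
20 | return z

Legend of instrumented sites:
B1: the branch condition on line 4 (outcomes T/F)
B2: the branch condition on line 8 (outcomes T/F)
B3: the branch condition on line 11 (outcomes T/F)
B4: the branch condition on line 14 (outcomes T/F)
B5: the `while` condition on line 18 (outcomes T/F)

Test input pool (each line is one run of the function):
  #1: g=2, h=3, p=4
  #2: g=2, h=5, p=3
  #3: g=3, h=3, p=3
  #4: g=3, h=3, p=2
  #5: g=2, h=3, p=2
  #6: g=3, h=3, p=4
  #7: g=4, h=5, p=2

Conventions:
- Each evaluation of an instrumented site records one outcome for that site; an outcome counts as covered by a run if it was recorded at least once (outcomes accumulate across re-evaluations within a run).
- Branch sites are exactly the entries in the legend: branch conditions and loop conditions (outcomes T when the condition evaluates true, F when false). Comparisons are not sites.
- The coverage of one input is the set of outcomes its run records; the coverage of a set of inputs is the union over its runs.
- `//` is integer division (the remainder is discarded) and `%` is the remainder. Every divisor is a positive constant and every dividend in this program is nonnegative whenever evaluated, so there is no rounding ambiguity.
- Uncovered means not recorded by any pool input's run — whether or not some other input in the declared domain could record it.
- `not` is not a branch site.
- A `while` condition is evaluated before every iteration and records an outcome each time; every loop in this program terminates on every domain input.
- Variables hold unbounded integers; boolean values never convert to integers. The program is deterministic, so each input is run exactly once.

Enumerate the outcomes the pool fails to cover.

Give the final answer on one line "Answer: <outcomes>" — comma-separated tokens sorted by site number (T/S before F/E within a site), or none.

input #1, g=2, h=3, p=4: events B1->T, B2->T, B3->T, B4->T, B5->T, B5->T, B5->F; outcomes B1=T, B2=T, B3=T, B4=T, B5=T, B5=F
input #2, g=2, h=5, p=3: events B1->T, B2->T, B3->F, B4->T, B5->T, B5->T, B5->T, B5->F; outcomes B1=T, B2=T, B3=F, B4=T, B5=T, B5=F
input #3, g=3, h=3, p=3: events B1->F, B2->F, B3->T, B4->T, B5->T, B5->T, B5->F; outcomes B1=F, B2=F, B3=T, B4=T, B5=T, B5=F
input #4, g=3, h=3, p=2: events B1->F, B2->F, B3->F, B4->T, B5->T, B5->T, B5->F; outcomes B1=F, B2=F, B3=F, B4=T, B5=T, B5=F
input #5, g=2, h=3, p=2: events B1->T, B2->F, B3->T, B4->T, B5->T, B5->T, B5->F; outcomes B1=T, B2=F, B3=T, B4=T, B5=T, B5=F
input #6, g=3, h=3, p=4: events B1->F, B2->T, B3->T, B4->T, B5->T, B5->T, B5->F; outcomes B1=F, B2=T, B3=T, B4=T, B5=T, B5=F
input #7, g=4, h=5, p=2: events B1->F, B2->T, B3->T, B4->T, B5->T, B5->T, B5->T, B5->F; outcomes B1=F, B2=T, B3=T, B4=T, B5=T, B5=F
union over the pool: B1=T, B1=F, B2=T, B2=F, B3=T, B3=F, B4=T, B5=T, B5=F
uncovered (1 of 10): B4=F

Answer: B4=F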